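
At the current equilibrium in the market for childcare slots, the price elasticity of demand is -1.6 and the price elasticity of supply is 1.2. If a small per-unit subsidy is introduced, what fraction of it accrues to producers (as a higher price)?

Producer share = 4/7

For a small subsidy around the equilibrium, the benefit split depends on the relative slopes, which at a point are proportional to the elasticities.
Buyer share = εs/(εs + |εd|) = 1.2/(1.2 + 1.6) = 3/7; seller share = |εd|/(εs + |εd|) = 4/7.
So producers capture 4/7 of the subsidy.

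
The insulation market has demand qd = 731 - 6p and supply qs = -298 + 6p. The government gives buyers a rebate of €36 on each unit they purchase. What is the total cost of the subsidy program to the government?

Pre-subsidy: 731 - 6p = -298 + 6p gives p* = 85.75, q* = 216.5.
With the rebate, buyers effectively pay pb = ps − 36, where ps is the price sellers receive.
Demand in terms of ps becomes qd = 731 − 6(ps − 36) = 947 - 6ps. Setting this equal to supply: 947 - 6ps = -298 + 6ps, so ps = 103.75.
Buyers pay pb = 103.75 − 36 = 67.75; q' = -298 + 6·103.75 = 324.5.
Government outlay = subsidy × quantity = 36 × 324.5 = 11682.

Government cost = €11682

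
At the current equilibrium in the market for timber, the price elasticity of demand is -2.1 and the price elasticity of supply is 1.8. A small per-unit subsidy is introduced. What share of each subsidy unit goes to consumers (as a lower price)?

For a small subsidy around the equilibrium, the benefit split depends on the relative slopes, which at a point are proportional to the elasticities.
Buyer share = εs/(εs + |εd|) = 1.8/(1.8 + 2.1) = 6/13; seller share = |εd|/(εs + |εd|) = 7/13.

Consumer share = 6/13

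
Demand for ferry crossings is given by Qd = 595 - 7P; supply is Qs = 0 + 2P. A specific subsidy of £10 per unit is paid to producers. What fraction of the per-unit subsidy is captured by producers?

Producer share = 7/9

Pre-subsidy: 595 - 7P = 0 + 2P gives P* = 595/9, Q* = 1190/9.
With the subsidy, sellers receive Ps = Pb + 10 for each unit, where Pb is the price buyers pay.
Supply in terms of Pb becomes Qs = 0 + 2(Pb + 10) = 20 + 2Pb. Setting this equal to demand: 595 - 7Pb = 20 + 2Pb, so Pb = 575/9.
Sellers receive Ps = 575/9 + 10 = 665/9; Q' = 595 − 7·(575/9) = 1330/9.
Buyers' price falls by P* − Pb = 595/9 − 575/9 = 20/9; sellers' price rises by Ps − P* = 665/9 − 595/9 = 70/9.
So producers capture (70/9)/10 = 7/9 of each unit of subsidy.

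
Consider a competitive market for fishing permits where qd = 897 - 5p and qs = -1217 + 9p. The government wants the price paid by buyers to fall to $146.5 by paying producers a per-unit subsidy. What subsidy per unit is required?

Required subsidy s = $7 per unit

At a buyer price of 146.5, quantity demanded is 897 − 5·146.5 = 164.5.
Sellers supply 164.5 only when they receive ps with -1217 + 9·ps = 164.5, i.e. ps = 153.5.
s = ps − pb = 153.5 − 146.5 = 7.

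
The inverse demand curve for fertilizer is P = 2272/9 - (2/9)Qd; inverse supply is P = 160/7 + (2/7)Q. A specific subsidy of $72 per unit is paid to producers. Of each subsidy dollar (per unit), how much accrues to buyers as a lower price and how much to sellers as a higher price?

Pre-subsidy: 2272/9 - (2/9)Q = 160/7 + (2/7)Q gives Q* = 452 and P* = 152.
With the subsidy, sellers receive Ps = Pb + 72 for each unit, where Pb is the price buyers pay.
On the curves, Pb = 2272/9 - (2/9)Q and Ps = 160/7 + (2/7)Q; the wedge Ps − Pb = 72 gives 160/7 + (2/7)Q − (2272/9 - (2/9)Q) = 72, so Q' = 593.75.
Then Pb = 2272/9 − (2/9)·593.75 = 120.5 and Ps = 160/7 + (2/7)·593.75 = 192.5.
Buyers' price falls by P* − Pb = 152 − 120.5 = 31.5; sellers' price rises by Ps − P* = 192.5 − 152 = 40.5.

Buyers gain $31.5 per unit; sellers gain $40.5 per unit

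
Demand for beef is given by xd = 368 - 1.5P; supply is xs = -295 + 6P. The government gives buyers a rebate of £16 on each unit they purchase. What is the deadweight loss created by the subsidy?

Pre-subsidy: 368 - 1.5P = -295 + 6P gives P* = 88.4, x* = 235.4.
With the rebate, buyers effectively pay Pb = Ps − 16, where Ps is the price sellers receive.
Demand in terms of Ps becomes xd = 368 − 1.5(Ps − 16) = 392 - 1.5Ps. Setting this equal to supply: 392 - 1.5Ps = -295 + 6Ps, so Ps = 91.6.
Buyers pay Pb = 91.6 − 16 = 75.6; x' = -295 + 6·91.6 = 254.6.
The subsidy expands output by 254.6 − 235.4 = 19.2 past the efficient level; on those units the gap between marginal cost and willingness to pay runs from 0 up to 16.
DWL = ½ × 16 × 19.2 = 153.6.

Deadweight loss = £153.6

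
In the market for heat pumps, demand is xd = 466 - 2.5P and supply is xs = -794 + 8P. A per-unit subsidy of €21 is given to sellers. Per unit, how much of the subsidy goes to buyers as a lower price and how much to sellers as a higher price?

Buyers gain €16 per unit; sellers gain €5 per unit

Pre-subsidy: 466 - 2.5P = -794 + 8P gives P* = 120, x* = 166.
With the subsidy, sellers receive Ps = Pb + 21 for each unit, where Pb is the price buyers pay.
Supply in terms of Pb becomes xs = -794 + 8(Pb + 21) = -626 + 8Pb. Setting this equal to demand: 466 - 2.5Pb = -626 + 8Pb, so Pb = 104.
Sellers receive Ps = 104 + 21 = 125; x' = 466 − 2.5·104 = 206.
Buyers' price falls by P* − Pb = 120 − 104 = 16; sellers' price rises by Ps − P* = 125 − 120 = 5.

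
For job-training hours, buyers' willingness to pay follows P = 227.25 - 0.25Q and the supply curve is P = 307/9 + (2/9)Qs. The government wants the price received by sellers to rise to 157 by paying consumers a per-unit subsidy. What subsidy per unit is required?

At a seller price of 157, quantity supplied is -153.5 + 4.5·157 = 553.
Buyers absorb 553 only when they pay Pb = 227.25 − 0.25·553 = 89.
s = Ps − Pb = 157 − 89 = 68.

Required subsidy s = 68 per unit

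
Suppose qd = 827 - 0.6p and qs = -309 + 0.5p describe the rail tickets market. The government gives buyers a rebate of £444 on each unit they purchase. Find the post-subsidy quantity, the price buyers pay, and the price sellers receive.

Pre-subsidy: 827 - 0.6p = -309 + 0.5p gives p* = 11360/11, q* = 2281/11.
With the rebate, buyers effectively pay pb = ps − 444, where ps is the price sellers receive.
Demand in terms of ps becomes qd = 827 − 0.6(ps − 444) = 1093.4 - 0.6ps. Setting this equal to supply: 1093.4 - 0.6ps = -309 + 0.5ps, so ps = 14024/11.
Buyers pay pb = 14024/11 − 444 = 9140/11; q' = -309 + 0.5·(14024/11) = 3613/11.

q' = 3613/11; buyers pay 9140/11; sellers receive 14024/11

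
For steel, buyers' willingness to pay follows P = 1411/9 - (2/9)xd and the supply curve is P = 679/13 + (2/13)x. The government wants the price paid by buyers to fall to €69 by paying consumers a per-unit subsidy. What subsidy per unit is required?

At a buyer price of 69, quantity demanded is 705.5 − 4.5·69 = 395.
Sellers supply 395 only when they receive Ps = 679/13 + (2/13)·395 = 113.
s = Ps − Pb = 113 − 69 = 44.

Required subsidy s = €44 per unit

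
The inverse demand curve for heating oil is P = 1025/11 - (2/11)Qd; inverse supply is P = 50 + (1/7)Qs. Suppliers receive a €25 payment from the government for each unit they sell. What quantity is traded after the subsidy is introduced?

Pre-subsidy: 1025/11 - (2/11)Q = 50 + (1/7)Q gives Q* = 133 and P* = 69.
With the subsidy, sellers receive Ps = Pb + 25 for each unit, where Pb is the price buyers pay.
On the curves, Pb = 1025/11 - (2/11)Q and Ps = 50 + (1/7)Q; the wedge Ps − Pb = 25 gives 50 + (1/7)Q − (1025/11 - (2/11)Q) = 25, so Q' = 210.
Then Pb = 1025/11 − (2/11)·210 = 55 and Ps = 50 + (1/7)·210 = 80.

Q' = 210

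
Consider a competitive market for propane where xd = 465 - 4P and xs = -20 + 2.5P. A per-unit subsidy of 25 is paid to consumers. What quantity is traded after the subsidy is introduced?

x' = 205

Pre-subsidy: 465 - 4P = -20 + 2.5P gives P* = 970/13, x* = 2165/13.
With the rebate, buyers effectively pay Pb = Ps − 25, where Ps is the price sellers receive.
Demand in terms of Ps becomes xd = 465 − 4(Ps − 25) = 565 - 4Ps. Setting this equal to supply: 565 - 4Ps = -20 + 2.5Ps, so Ps = 90.
Buyers pay Pb = 90 − 25 = 65; x' = -20 + 2.5·90 = 205.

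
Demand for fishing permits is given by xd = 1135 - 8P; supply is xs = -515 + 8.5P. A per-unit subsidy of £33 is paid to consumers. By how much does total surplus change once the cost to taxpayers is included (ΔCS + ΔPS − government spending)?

Pre-subsidy: 1135 - 8P = -515 + 8.5P gives P* = 100, x* = 335.
With the rebate, buyers effectively pay Pb = Ps − 33, where Ps is the price sellers receive.
Demand in terms of Ps becomes xd = 1135 − 8(Ps − 33) = 1399 - 8Ps. Setting this equal to supply: 1399 - 8Ps = -515 + 8.5Ps, so Ps = 116.
Buyers pay Pb = 116 − 33 = 83; x' = -515 + 8.5·116 = 471.
ΔCS = ½(335 + 471)(100 − 83) = 6851; ΔPS = ½(335 + 471)(116 − 100) = 6448.
Government spending = 33 × 471 = 15543.
Net change = 6851 + 6448 − 15543 = -2244. The loss equals the DWL triangle ½·33·136.

Net change in total surplus = -£2244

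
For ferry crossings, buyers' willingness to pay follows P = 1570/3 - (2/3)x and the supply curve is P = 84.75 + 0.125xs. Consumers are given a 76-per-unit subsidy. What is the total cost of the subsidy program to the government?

Pre-subsidy: 1570/3 - (2/3)x = 84.75 + 0.125x gives x* = 554 and P* = 154.
With the rebate, buyers effectively pay Pb = Ps − 76, where Ps is the price sellers receive.
On the curves, Pb = 1570/3 - (2/3)x and Ps = 84.75 + 0.125x; the wedge Ps − Pb = 76 gives 84.75 + 0.125x − (1570/3 - (2/3)x) = 76, so x' = 650.
Then Pb = 1570/3 − (2/3)·650 = 90 and Ps = 84.75 + 0.125·650 = 166.
Government outlay = subsidy × quantity = 76 × 650 = 49400.

Government cost = 49400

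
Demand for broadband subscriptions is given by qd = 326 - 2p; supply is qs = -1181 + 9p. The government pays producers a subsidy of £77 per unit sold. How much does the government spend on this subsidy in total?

Government cost = £13706

Pre-subsidy: 326 - 2p = -1181 + 9p gives p* = 137, q* = 52.
With the subsidy, sellers receive ps = pb + 77 for each unit, where pb is the price buyers pay.
Supply in terms of pb becomes qs = -1181 + 9(pb + 77) = -488 + 9pb. Setting this equal to demand: 326 - 2pb = -488 + 9pb, so pb = 74.
Sellers receive ps = 74 + 77 = 151; q' = 326 − 2·74 = 178.
Government outlay = subsidy × quantity = 77 × 178 = 13706.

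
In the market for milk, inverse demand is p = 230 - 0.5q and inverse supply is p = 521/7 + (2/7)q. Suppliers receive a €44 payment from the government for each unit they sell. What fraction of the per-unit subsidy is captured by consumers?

Consumer share = 7/11

Pre-subsidy: 230 - 0.5q = 521/7 + (2/7)q gives q* = 198 and p* = 131.
With the subsidy, sellers receive ps = pb + 44 for each unit, where pb is the price buyers pay.
On the curves, pb = 230 - 0.5q and ps = 521/7 + (2/7)q; the wedge ps − pb = 44 gives 521/7 + (2/7)q − (230 - 0.5q) = 44, so q' = 254.
Then pb = 230 − 0.5·254 = 103 and ps = 521/7 + (2/7)·254 = 147.
Buyers' price falls by p* − pb = 131 − 103 = 28; sellers' price rises by ps − p* = 147 − 131 = 16.
So consumers capture 28/44 = 7/11 of each unit of subsidy.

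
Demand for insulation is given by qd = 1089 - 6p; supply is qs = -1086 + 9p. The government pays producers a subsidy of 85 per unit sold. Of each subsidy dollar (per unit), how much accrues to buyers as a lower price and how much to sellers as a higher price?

Pre-subsidy: 1089 - 6p = -1086 + 9p gives p* = 145, q* = 219.
With the subsidy, sellers receive ps = pb + 85 for each unit, where pb is the price buyers pay.
Supply in terms of pb becomes qs = -1086 + 9(pb + 85) = -321 + 9pb. Setting this equal to demand: 1089 - 6pb = -321 + 9pb, so pb = 94.
Sellers receive ps = 94 + 85 = 179; q' = 1089 − 6·94 = 525.
Buyers' price falls by p* − pb = 145 − 94 = 51; sellers' price rises by ps − p* = 179 − 145 = 34.

Buyers gain 51 per unit; sellers gain 34 per unit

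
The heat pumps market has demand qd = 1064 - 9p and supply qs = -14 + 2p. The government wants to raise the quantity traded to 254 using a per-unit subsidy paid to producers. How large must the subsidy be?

At q = 254, invert demand for the buyer price: pb = (1064 − 254)/9 = 90; invert supply for the seller price: ps = (254 − (-14))/2 = 134.
The subsidy must fill the gap: s = ps − pb = 134 − 90 = 44.

Required subsidy s = 44 per unit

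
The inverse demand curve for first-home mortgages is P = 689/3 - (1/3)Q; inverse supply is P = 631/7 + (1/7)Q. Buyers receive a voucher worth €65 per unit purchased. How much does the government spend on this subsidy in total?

Pre-subsidy: 689/3 - (1/3)Q = 631/7 + (1/7)Q gives Q* = 293 and P* = 132.
With the rebate, buyers effectively pay Pb = Ps − 65, where Ps is the price sellers receive.
On the curves, Pb = 689/3 - (1/3)Q and Ps = 631/7 + (1/7)Q; the wedge Ps − Pb = 65 gives 631/7 + (1/7)Q − (689/3 - (1/3)Q) = 65, so Q' = 429.5.
Then Pb = 689/3 − (1/3)·429.5 = 86.5 and Ps = 631/7 + (1/7)·429.5 = 151.5.
Government outlay = subsidy × quantity = 65 × 429.5 = 27917.5.

Government cost = €27917.5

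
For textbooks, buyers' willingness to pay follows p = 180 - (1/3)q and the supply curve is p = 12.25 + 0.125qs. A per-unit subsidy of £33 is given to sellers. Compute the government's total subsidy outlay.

Government cost = £14454

Pre-subsidy: 180 - (1/3)q = 12.25 + 0.125q gives q* = 366 and p* = 58.
With the subsidy, sellers receive ps = pb + 33 for each unit, where pb is the price buyers pay.
On the curves, pb = 180 - (1/3)q and ps = 12.25 + 0.125q; the wedge ps − pb = 33 gives 12.25 + 0.125q − (180 - (1/3)q) = 33, so q' = 438.
Then pb = 180 − (1/3)·438 = 34 and ps = 12.25 + 0.125·438 = 67.
Government outlay = subsidy × quantity = 33 × 438 = 14454.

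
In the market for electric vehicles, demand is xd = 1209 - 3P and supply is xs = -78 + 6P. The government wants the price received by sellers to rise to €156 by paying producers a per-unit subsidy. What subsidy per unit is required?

Required subsidy s = €39 per unit

At a seller price of 156, quantity supplied is -78 + 6·156 = 858.
Buyers absorb 858 only when they pay Pb with 1209 − 3·Pb = 858, i.e. Pb = 117.
s = Ps − Pb = 156 − 117 = 39.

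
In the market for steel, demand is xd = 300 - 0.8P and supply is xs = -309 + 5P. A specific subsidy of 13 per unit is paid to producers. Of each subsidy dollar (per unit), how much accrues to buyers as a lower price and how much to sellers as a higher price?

Pre-subsidy: 300 - 0.8P = -309 + 5P gives P* = 105, x* = 216.
With the subsidy, sellers receive Ps = Pb + 13 for each unit, where Pb is the price buyers pay.
Supply in terms of Pb becomes xs = -309 + 5(Pb + 13) = -244 + 5Pb. Setting this equal to demand: 300 - 0.8Pb = -244 + 5Pb, so Pb = 2720/29.
Sellers receive Ps = 2720/29 + 13 = 3097/29; x' = 300 − 0.8·(2720/29) = 6524/29.
Buyers' price falls by P* − Pb = 105 − 2720/29 = 325/29; sellers' price rises by Ps − P* = 3097/29 − 105 = 52/29.

Buyers gain 325/29 per unit; sellers gain 52/29 per unit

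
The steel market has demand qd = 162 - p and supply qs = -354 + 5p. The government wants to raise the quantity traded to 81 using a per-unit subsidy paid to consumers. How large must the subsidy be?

At q = 81, invert demand for the buyer price: pb = (162 − 81)/1 = 81; invert supply for the seller price: ps = (81 − (-354))/5 = 87.
The subsidy must fill the gap: s = ps − pb = 87 − 81 = 6.

Required subsidy s = 6 per unit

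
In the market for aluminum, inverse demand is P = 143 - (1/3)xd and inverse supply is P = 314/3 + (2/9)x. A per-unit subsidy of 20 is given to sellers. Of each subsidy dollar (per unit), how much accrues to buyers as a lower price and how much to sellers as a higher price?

Pre-subsidy: 143 - (1/3)x = 314/3 + (2/9)x gives x* = 69 and P* = 120.
With the subsidy, sellers receive Ps = Pb + 20 for each unit, where Pb is the price buyers pay.
On the curves, Pb = 143 - (1/3)x and Ps = 314/3 + (2/9)x; the wedge Ps − Pb = 20 gives 314/3 + (2/9)x − (143 - (1/3)x) = 20, so x' = 105.
Then Pb = 143 − (1/3)·105 = 108 and Ps = 314/3 + (2/9)·105 = 128.
Buyers' price falls by P* − Pb = 120 − 108 = 12; sellers' price rises by Ps − P* = 128 − 120 = 8.

Buyers gain 12 per unit; sellers gain 8 per unit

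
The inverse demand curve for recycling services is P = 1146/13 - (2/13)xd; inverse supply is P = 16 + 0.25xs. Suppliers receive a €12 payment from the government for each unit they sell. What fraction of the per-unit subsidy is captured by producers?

Pre-subsidy: 1146/13 - (2/13)x = 16 + 0.25x gives x* = 536/3 and P* = 182/3.
With the subsidy, sellers receive Ps = Pb + 12 for each unit, where Pb is the price buyers pay.
On the curves, Pb = 1146/13 - (2/13)x and Ps = 16 + 0.25x; the wedge Ps − Pb = 12 gives 16 + 0.25x − (1146/13 - (2/13)x) = 12, so x' = 4376/21.
Then Pb = 1146/13 − (2/13)·(4376/21) = 1178/21 and Ps = 16 + 0.25·(4376/21) = 1430/21.
Buyers' price falls by P* − Pb = 182/3 − 1178/21 = 32/7; sellers' price rises by Ps − P* = 1430/21 − 182/3 = 52/7.
So producers capture (52/7)/12 = 13/21 of each unit of subsidy.

Producer share = 13/21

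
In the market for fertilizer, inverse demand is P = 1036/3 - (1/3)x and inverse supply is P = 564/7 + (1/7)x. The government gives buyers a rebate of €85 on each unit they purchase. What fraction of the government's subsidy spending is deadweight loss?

Pre-subsidy: 1036/3 - (1/3)x = 564/7 + (1/7)x gives x* = 556 and P* = 160.
With the rebate, buyers effectively pay Pb = Ps − 85, where Ps is the price sellers receive.
On the curves, Pb = 1036/3 - (1/3)x and Ps = 564/7 + (1/7)x; the wedge Ps − Pb = 85 gives 564/7 + (1/7)x − (1036/3 - (1/3)x) = 85, so x' = 734.5.
Then Pb = 1036/3 − (1/3)·734.5 = 100.5 and Ps = 564/7 + (1/7)·734.5 = 185.5.
ΔCS = ½(556 + 734.5)(160 − 100.5) = 38392.375; ΔPS = ½(556 + 734.5)(185.5 − 160) = 16453.875.
Government spending = 85 × 734.5 = 62432.5.
DWL = ½ × 85 × (734.5 − 556) = 7586.25; fraction = 7586.25 / 62432.5 = 357/2938.

DWL / government spending = 357/2938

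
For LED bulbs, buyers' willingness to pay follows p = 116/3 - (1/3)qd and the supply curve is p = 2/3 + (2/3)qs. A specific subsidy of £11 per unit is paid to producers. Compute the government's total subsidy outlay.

Government cost = £539

Pre-subsidy: 116/3 - (1/3)q = 2/3 + (2/3)q gives q* = 38 and p* = 26.
With the subsidy, sellers receive ps = pb + 11 for each unit, where pb is the price buyers pay.
On the curves, pb = 116/3 - (1/3)q and ps = 2/3 + (2/3)q; the wedge ps − pb = 11 gives 2/3 + (2/3)q − (116/3 - (1/3)q) = 11, so q' = 49.
Then pb = 116/3 − (1/3)·49 = 67/3 and ps = 2/3 + (2/3)·49 = 100/3.
Government outlay = subsidy × quantity = 11 × 49 = 539.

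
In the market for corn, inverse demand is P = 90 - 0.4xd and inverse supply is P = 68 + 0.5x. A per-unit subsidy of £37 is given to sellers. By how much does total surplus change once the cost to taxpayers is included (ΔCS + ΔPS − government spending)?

Net change in total surplus = -6845/9

Pre-subsidy: 90 - 0.4x = 68 + 0.5x gives x* = 220/9 and P* = 722/9.
With the subsidy, sellers receive Ps = Pb + 37 for each unit, where Pb is the price buyers pay.
On the curves, Pb = 90 - 0.4x and Ps = 68 + 0.5x; the wedge Ps − Pb = 37 gives 68 + 0.5x − (90 - 0.4x) = 37, so x' = 590/9.
Then Pb = 90 − 0.4·(590/9) = 574/9 and Ps = 68 + 0.5·(590/9) = 907/9.
ΔCS = ½(220/9 + 590/9)(722/9 − 574/9) = 740; ΔPS = ½(220/9 + 590/9)(907/9 − 722/9) = 925.
Government spending = 37 × 590/9 = 21830/9.
Net change = 740 + 925 − 21830/9 = -6845/9. The loss equals the DWL triangle ½·37·370/9.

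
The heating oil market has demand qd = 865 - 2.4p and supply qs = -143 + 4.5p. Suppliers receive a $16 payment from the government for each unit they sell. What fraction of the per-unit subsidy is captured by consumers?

Pre-subsidy: 865 - 2.4p = -143 + 4.5p gives p* = 3360/23, q* = 11831/23.
With the subsidy, sellers receive ps = pb + 16 for each unit, where pb is the price buyers pay.
Supply in terms of pb becomes qs = -143 + 4.5(pb + 16) = -71 + 4.5pb. Setting this equal to demand: 865 - 2.4pb = -71 + 4.5pb, so pb = 3120/23.
Sellers receive ps = 3120/23 + 16 = 3488/23; q' = 865 − 2.4·(3120/23) = 12407/23.
Buyers' price falls by p* − pb = 3360/23 − 3120/23 = 240/23; sellers' price rises by ps − p* = 3488/23 − 3360/23 = 128/23.
So consumers capture (240/23)/16 = 15/23 of each unit of subsidy.

Consumer share = 15/23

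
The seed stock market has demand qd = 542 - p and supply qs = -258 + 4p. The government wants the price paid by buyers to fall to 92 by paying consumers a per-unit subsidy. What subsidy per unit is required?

At a buyer price of 92, quantity demanded is 542 − 1·92 = 450.
Sellers supply 450 only when they receive ps with -258 + 4·ps = 450, i.e. ps = 177.
s = ps − pb = 177 − 92 = 85.

Required subsidy s = 85 per unit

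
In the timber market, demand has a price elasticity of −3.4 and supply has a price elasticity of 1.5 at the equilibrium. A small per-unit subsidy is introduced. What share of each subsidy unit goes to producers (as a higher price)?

For a small subsidy around the equilibrium, the benefit split depends on the relative slopes, which at a point are proportional to the elasticities.
Buyer share = εs/(εs + |εd|) = 1.5/(1.5 + 3.4) = 15/49; seller share = |εd|/(εs + |εd|) = 34/49.
So producers capture 34/49 of the subsidy.

Producer share = 34/49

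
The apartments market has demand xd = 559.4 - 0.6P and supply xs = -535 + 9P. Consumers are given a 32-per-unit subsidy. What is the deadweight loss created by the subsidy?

Deadweight loss = 288

Pre-subsidy: 559.4 - 0.6P = -535 + 9P gives P* = 114, x* = 491.
With the rebate, buyers effectively pay Pb = Ps − 32, where Ps is the price sellers receive.
Demand in terms of Ps becomes xd = 559.4 − 0.6(Ps − 32) = 578.6 - 0.6Ps. Setting this equal to supply: 578.6 - 0.6Ps = -535 + 9Ps, so Ps = 116.
Buyers pay Pb = 116 − 32 = 84; x' = -535 + 9·116 = 509.
The subsidy expands output by 509 − 491 = 18 past the efficient level; on those units the gap between marginal cost and willingness to pay runs from 0 up to 32.
DWL = ½ × 32 × 18 = 288.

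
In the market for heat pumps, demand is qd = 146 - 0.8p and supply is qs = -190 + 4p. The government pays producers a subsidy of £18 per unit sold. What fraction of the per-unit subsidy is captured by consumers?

Pre-subsidy: 146 - 0.8p = -190 + 4p gives p* = 70, q* = 90.
With the subsidy, sellers receive ps = pb + 18 for each unit, where pb is the price buyers pay.
Supply in terms of pb becomes qs = -190 + 4(pb + 18) = -118 + 4pb. Setting this equal to demand: 146 - 0.8pb = -118 + 4pb, so pb = 55.
Sellers receive ps = 55 + 18 = 73; q' = 146 − 0.8·55 = 102.
Buyers' price falls by p* − pb = 70 − 55 = 15; sellers' price rises by ps − p* = 73 − 70 = 3.
So consumers capture 15/18 = 5/6 of each unit of subsidy.

Consumer share = 5/6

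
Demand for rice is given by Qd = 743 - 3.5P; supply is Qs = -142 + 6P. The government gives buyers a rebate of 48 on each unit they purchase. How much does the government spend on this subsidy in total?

Government cost = 477024/19

Pre-subsidy: 743 - 3.5P = -142 + 6P gives P* = 1770/19, Q* = 7922/19.
With the rebate, buyers effectively pay Pb = Ps − 48, where Ps is the price sellers receive.
Demand in terms of Ps becomes Qd = 743 − 3.5(Ps − 48) = 911 - 3.5Ps. Setting this equal to supply: 911 - 3.5Ps = -142 + 6Ps, so Ps = 2106/19.
Buyers pay Pb = 2106/19 − 48 = 1194/19; Q' = -142 + 6·(2106/19) = 9938/19.
Government outlay = subsidy × quantity = 48 × 9938/19 = 477024/19.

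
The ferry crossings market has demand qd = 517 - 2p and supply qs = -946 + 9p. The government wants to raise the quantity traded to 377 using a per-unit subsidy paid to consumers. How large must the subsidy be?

At q = 377, invert demand for the buyer price: pb = (517 − 377)/2 = 70; invert supply for the seller price: ps = (377 − (-946))/9 = 147.
The subsidy must fill the gap: s = ps − pb = 147 − 70 = 77.

Required subsidy s = 77 per unit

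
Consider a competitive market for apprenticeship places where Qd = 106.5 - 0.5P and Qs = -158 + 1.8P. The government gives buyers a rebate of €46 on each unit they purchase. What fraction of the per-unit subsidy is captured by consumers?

Pre-subsidy: 106.5 - 0.5P = -158 + 1.8P gives P* = 115, Q* = 49.
With the rebate, buyers effectively pay Pb = Ps − 46, where Ps is the price sellers receive.
Demand in terms of Ps becomes Qd = 106.5 − 0.5(Ps − 46) = 129.5 - 0.5Ps. Setting this equal to supply: 129.5 - 0.5Ps = -158 + 1.8Ps, so Ps = 125.
Buyers pay Pb = 125 − 46 = 79; Q' = -158 + 1.8·125 = 67.
Buyers' price falls by P* − Pb = 115 − 79 = 36; sellers' price rises by Ps − P* = 125 − 115 = 10.
So consumers capture 36/46 = 18/23 of each unit of subsidy.

Consumer share = 18/23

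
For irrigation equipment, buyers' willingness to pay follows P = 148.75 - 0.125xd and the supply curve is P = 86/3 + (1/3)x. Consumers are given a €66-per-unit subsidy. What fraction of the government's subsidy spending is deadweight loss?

Pre-subsidy: 148.75 - 0.125x = 86/3 + (1/3)x gives x* = 262 and P* = 116.
With the rebate, buyers effectively pay Pb = Ps − 66, where Ps is the price sellers receive.
On the curves, Pb = 148.75 - 0.125x and Ps = 86/3 + (1/3)x; the wedge Ps − Pb = 66 gives 86/3 + (1/3)x − (148.75 - 0.125x) = 66, so x' = 406.
Then Pb = 148.75 − 0.125·406 = 98 and Ps = 86/3 + (1/3)·406 = 164.
ΔCS = ½(262 + 406)(116 − 98) = 6012; ΔPS = ½(262 + 406)(164 − 116) = 16032.
Government spending = 66 × 406 = 26796.
DWL = ½ × 66 × (406 − 262) = 4752; fraction = 4752 / 26796 = 36/203.

DWL / government spending = 36/203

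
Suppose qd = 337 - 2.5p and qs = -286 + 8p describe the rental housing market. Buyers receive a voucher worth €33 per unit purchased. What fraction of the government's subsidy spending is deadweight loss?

DWL / government spending = 330/2641

Pre-subsidy: 337 - 2.5p = -286 + 8p gives p* = 178/3, q* = 566/3.
With the rebate, buyers effectively pay pb = ps − 33, where ps is the price sellers receive.
Demand in terms of ps becomes qd = 337 − 2.5(ps − 33) = 419.5 - 2.5ps. Setting this equal to supply: 419.5 - 2.5ps = -286 + 8ps, so ps = 1411/21.
Buyers pay pb = 1411/21 − 33 = 718/21; q' = -286 + 8·(1411/21) = 5282/21.
ΔCS = ½(566/3 + 5282/21)(178/3 − 718/21) = 813472/147; ΔPS = ½(566/3 + 5282/21)(1411/21 − 178/3) = 254210/147.
Government spending = 33 × 5282/21 = 58102/7.
DWL = ½ × 33 × (5282/21 − 566/3) = 7260/7; fraction = (7260/7) / (58102/7) = 330/2641.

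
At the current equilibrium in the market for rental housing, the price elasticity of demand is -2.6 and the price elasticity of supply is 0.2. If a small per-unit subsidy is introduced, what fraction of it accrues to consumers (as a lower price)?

For a small subsidy around the equilibrium, the benefit split depends on the relative slopes, which at a point are proportional to the elasticities.
Buyer share = εs/(εs + |εd|) = 0.2/(0.2 + 2.6) = 1/14; seller share = |εd|/(εs + |εd|) = 13/14.

Consumer share = 1/14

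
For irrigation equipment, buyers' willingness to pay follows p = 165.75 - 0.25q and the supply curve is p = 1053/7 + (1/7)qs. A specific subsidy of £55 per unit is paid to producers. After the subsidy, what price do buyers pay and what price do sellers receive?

Buyers pay £121; sellers receive £176

Pre-subsidy: 165.75 - 0.25q = 1053/7 + (1/7)q gives q* = 39 and p* = 156.
With the subsidy, sellers receive ps = pb + 55 for each unit, where pb is the price buyers pay.
On the curves, pb = 165.75 - 0.25q and ps = 1053/7 + (1/7)q; the wedge ps − pb = 55 gives 1053/7 + (1/7)q − (165.75 - 0.25q) = 55, so q' = 179.
Then pb = 165.75 − 0.25·179 = 121 and ps = 1053/7 + (1/7)·179 = 176.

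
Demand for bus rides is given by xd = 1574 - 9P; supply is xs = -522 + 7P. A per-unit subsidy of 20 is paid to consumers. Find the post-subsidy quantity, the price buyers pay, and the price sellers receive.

x' = 473.75; buyers pay 122.25; sellers receive 142.25

Pre-subsidy: 1574 - 9P = -522 + 7P gives P* = 131, x* = 395.
With the rebate, buyers effectively pay Pb = Ps − 20, where Ps is the price sellers receive.
Demand in terms of Ps becomes xd = 1574 − 9(Ps − 20) = 1754 - 9Ps. Setting this equal to supply: 1754 - 9Ps = -522 + 7Ps, so Ps = 142.25.
Buyers pay Pb = 142.25 − 20 = 122.25; x' = -522 + 7·142.25 = 473.75.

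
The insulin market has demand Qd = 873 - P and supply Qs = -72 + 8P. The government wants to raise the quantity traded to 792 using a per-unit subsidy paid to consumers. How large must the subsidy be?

Required subsidy s = 27 per unit

At Q = 792, invert demand for the buyer price: Pb = (873 − 792)/1 = 81; invert supply for the seller price: Ps = (792 − (-72))/8 = 108.
The subsidy must fill the gap: s = Ps − Pb = 108 − 81 = 27.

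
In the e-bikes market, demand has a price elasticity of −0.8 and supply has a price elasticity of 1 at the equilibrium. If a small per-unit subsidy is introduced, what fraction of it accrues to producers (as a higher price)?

For a small subsidy around the equilibrium, the benefit split depends on the relative slopes, which at a point are proportional to the elasticities.
Buyer share = εs/(εs + |εd|) = 1/(1 + 0.8) = 5/9; seller share = |εd|/(εs + |εd|) = 4/9.
So producers capture 4/9 of the subsidy.

Producer share = 4/9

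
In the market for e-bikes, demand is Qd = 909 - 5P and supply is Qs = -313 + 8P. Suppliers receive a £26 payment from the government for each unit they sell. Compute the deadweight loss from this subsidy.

Pre-subsidy: 909 - 5P = -313 + 8P gives P* = 94, Q* = 439.
With the subsidy, sellers receive Ps = Pb + 26 for each unit, where Pb is the price buyers pay.
Supply in terms of Pb becomes Qs = -313 + 8(Pb + 26) = -105 + 8Pb. Setting this equal to demand: 909 - 5Pb = -105 + 8Pb, so Pb = 78.
Sellers receive Ps = 78 + 26 = 104; Q' = 909 − 5·78 = 519.
The subsidy expands output by 519 − 439 = 80 past the efficient level; on those units the gap between marginal cost and willingness to pay runs from 0 up to 26.
DWL = ½ × 26 × 80 = 1040.

Deadweight loss = £1040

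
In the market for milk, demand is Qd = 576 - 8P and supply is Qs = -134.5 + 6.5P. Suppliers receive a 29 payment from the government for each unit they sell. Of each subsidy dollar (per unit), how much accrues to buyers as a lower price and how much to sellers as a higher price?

Pre-subsidy: 576 - 8P = -134.5 + 6.5P gives P* = 49, Q* = 184.
With the subsidy, sellers receive Ps = Pb + 29 for each unit, where Pb is the price buyers pay.
Supply in terms of Pb becomes Qs = -134.5 + 6.5(Pb + 29) = 54 + 6.5Pb. Setting this equal to demand: 576 - 8Pb = 54 + 6.5Pb, so Pb = 36.
Sellers receive Ps = 36 + 29 = 65; Q' = 576 − 8·36 = 288.
Buyers' price falls by P* − Pb = 49 − 36 = 13; sellers' price rises by Ps − P* = 65 − 49 = 16.

Buyers gain 13 per unit; sellers gain 16 per unit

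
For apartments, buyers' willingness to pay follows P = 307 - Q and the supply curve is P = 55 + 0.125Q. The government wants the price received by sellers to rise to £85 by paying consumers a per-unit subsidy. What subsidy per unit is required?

At a seller price of 85, quantity supplied is -440 + 8·85 = 240.
Buyers absorb 240 only when they pay Pb = 307 − 1·240 = 67.
s = Ps − Pb = 85 − 67 = 18.

Required subsidy s = £18 per unit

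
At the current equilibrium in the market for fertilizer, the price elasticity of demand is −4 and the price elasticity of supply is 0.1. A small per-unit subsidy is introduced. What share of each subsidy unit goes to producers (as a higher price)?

For a small subsidy around the equilibrium, the benefit split depends on the relative slopes, which at a point are proportional to the elasticities.
Buyer share = εs/(εs + |εd|) = 0.1/(0.1 + 4) = 1/41; seller share = |εd|/(εs + |εd|) = 40/41.
So producers capture 40/41 of the subsidy.

Producer share = 40/41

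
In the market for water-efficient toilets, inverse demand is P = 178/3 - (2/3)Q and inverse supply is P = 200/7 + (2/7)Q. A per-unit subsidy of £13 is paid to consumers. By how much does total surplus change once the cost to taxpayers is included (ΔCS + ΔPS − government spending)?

Net change in total surplus = -£88.725

Pre-subsidy: 178/3 - (2/3)Q = 200/7 + (2/7)Q gives Q* = 32.3 and P* = 37.8.
With the rebate, buyers effectively pay Pb = Ps − 13, where Ps is the price sellers receive.
On the curves, Pb = 178/3 - (2/3)Q and Ps = 200/7 + (2/7)Q; the wedge Ps − Pb = 13 gives 200/7 + (2/7)Q − (178/3 - (2/3)Q) = 13, so Q' = 45.95.
Then Pb = 178/3 − (2/3)·45.95 = 28.7 and Ps = 200/7 + (2/7)·45.95 = 41.7.
ΔCS = ½(32.3 + 45.95)(37.8 − 28.7) = 356.0375; ΔPS = ½(32.3 + 45.95)(41.7 − 37.8) = 152.5875.
Government spending = 13 × 45.95 = 597.35.
Net change = 356.0375 + 152.5875 − 597.35 = -88.725. The loss equals the DWL triangle ½·13·13.65.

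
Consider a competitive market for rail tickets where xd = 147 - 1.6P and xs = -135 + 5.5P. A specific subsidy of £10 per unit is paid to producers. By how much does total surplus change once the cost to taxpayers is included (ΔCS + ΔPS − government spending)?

Pre-subsidy: 147 - 1.6P = -135 + 5.5P gives P* = 2820/71, x* = 5925/71.
With the subsidy, sellers receive Ps = Pb + 10 for each unit, where Pb is the price buyers pay.
Supply in terms of Pb becomes xs = -135 + 5.5(Pb + 10) = -80 + 5.5Pb. Setting this equal to demand: 147 - 1.6Pb = -80 + 5.5Pb, so Pb = 2270/71.
Sellers receive Ps = 2270/71 + 10 = 2980/71; x' = 147 − 1.6·(2270/71) = 6805/71.
ΔCS = ½(5925/71 + 6805/71)(2820/71 − 2270/71) = 3500750/5041; ΔPS = ½(5925/71 + 6805/71)(2980/71 − 2820/71) = 1018400/5041.
Government spending = 10 × 6805/71 = 68050/71.
Net change = 3500750/5041 + 1018400/5041 − 68050/71 = -4400/71. The loss equals the DWL triangle ½·10·880/71.

Net change in total surplus = -4400/71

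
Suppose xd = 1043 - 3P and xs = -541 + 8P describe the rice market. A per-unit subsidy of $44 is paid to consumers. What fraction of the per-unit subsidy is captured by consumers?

Pre-subsidy: 1043 - 3P = -541 + 8P gives P* = 144, x* = 611.
With the rebate, buyers effectively pay Pb = Ps − 44, where Ps is the price sellers receive.
Demand in terms of Ps becomes xd = 1043 − 3(Ps − 44) = 1175 - 3Ps. Setting this equal to supply: 1175 - 3Ps = -541 + 8Ps, so Ps = 156.
Buyers pay Pb = 156 − 44 = 112; x' = -541 + 8·156 = 707.
Buyers' price falls by P* − Pb = 144 − 112 = 32; sellers' price rises by Ps − P* = 156 − 144 = 12.
So consumers capture 32/44 = 8/11 of each unit of subsidy.

Consumer share = 8/11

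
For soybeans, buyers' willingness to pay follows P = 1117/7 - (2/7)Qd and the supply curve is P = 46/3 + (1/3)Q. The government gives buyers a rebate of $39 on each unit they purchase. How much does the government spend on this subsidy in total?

Government cost = $11544

Pre-subsidy: 1117/7 - (2/7)Q = 46/3 + (1/3)Q gives Q* = 233 and P* = 93.
With the rebate, buyers effectively pay Pb = Ps − 39, where Ps is the price sellers receive.
On the curves, Pb = 1117/7 - (2/7)Q and Ps = 46/3 + (1/3)Q; the wedge Ps − Pb = 39 gives 46/3 + (1/3)Q − (1117/7 - (2/7)Q) = 39, so Q' = 296.
Then Pb = 1117/7 − (2/7)·296 = 75 and Ps = 46/3 + (1/3)·296 = 114.
Government outlay = subsidy × quantity = 39 × 296 = 11544.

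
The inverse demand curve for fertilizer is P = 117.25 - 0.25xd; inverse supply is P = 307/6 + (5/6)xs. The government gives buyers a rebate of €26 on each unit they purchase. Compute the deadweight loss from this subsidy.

Pre-subsidy: 117.25 - 0.25x = 307/6 + (5/6)x gives x* = 61 and P* = 102.
With the rebate, buyers effectively pay Pb = Ps − 26, where Ps is the price sellers receive.
On the curves, Pb = 117.25 - 0.25x and Ps = 307/6 + (5/6)x; the wedge Ps − Pb = 26 gives 307/6 + (5/6)x − (117.25 - 0.25x) = 26, so x' = 85.
Then Pb = 117.25 − 0.25·85 = 96 and Ps = 307/6 + (5/6)·85 = 122.
The subsidy expands output by 85 − 61 = 24 past the efficient level; on those units the gap between marginal cost and willingness to pay runs from 0 up to 26.
DWL = ½ × 26 × 24 = 312.

Deadweight loss = €312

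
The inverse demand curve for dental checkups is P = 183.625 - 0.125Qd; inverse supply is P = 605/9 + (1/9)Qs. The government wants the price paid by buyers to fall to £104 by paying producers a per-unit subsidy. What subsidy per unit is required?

At a buyer price of 104, quantity demanded is 1469 − 8·104 = 637.
Sellers supply 637 only when they receive Ps = 605/9 + (1/9)·637 = 138.
s = Ps − Pb = 138 − 104 = 34.

Required subsidy s = £34 per unit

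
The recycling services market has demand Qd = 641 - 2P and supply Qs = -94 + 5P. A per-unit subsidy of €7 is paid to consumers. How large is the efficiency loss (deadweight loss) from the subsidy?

Deadweight loss = €35

Pre-subsidy: 641 - 2P = -94 + 5P gives P* = 105, Q* = 431.
With the rebate, buyers effectively pay Pb = Ps − 7, where Ps is the price sellers receive.
Demand in terms of Ps becomes Qd = 641 − 2(Ps − 7) = 655 - 2Ps. Setting this equal to supply: 655 - 2Ps = -94 + 5Ps, so Ps = 107.
Buyers pay Pb = 107 − 7 = 100; Q' = -94 + 5·107 = 441.
The subsidy expands output by 441 − 431 = 10 past the efficient level; on those units the gap between marginal cost and willingness to pay runs from 0 up to 7.
DWL = ½ × 7 × 10 = 35.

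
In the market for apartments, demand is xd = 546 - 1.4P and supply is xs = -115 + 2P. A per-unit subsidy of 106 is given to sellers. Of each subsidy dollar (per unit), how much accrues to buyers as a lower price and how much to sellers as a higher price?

Pre-subsidy: 546 - 1.4P = -115 + 2P gives P* = 3305/17, x* = 4655/17.
With the subsidy, sellers receive Ps = Pb + 106 for each unit, where Pb is the price buyers pay.
Supply in terms of Pb becomes xs = -115 + 2(Pb + 106) = 97 + 2Pb. Setting this equal to demand: 546 - 1.4Pb = 97 + 2Pb, so Pb = 2245/17.
Sellers receive Ps = 2245/17 + 106 = 4047/17; x' = 546 − 1.4·(2245/17) = 6139/17.
Buyers' price falls by P* − Pb = 3305/17 − 2245/17 = 1060/17; sellers' price rises by Ps − P* = 4047/17 − 3305/17 = 742/17.

Buyers gain 1060/17 per unit; sellers gain 742/17 per unit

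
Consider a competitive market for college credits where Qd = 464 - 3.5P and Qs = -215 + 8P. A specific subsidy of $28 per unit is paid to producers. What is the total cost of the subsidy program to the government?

Pre-subsidy: 464 - 3.5P = -215 + 8P gives P* = 1358/23, Q* = 5919/23.
With the subsidy, sellers receive Ps = Pb + 28 for each unit, where Pb is the price buyers pay.
Supply in terms of Pb becomes Qs = -215 + 8(Pb + 28) = 9 + 8Pb. Setting this equal to demand: 464 - 3.5Pb = 9 + 8Pb, so Pb = 910/23.
Sellers receive Ps = 910/23 + 28 = 1554/23; Q' = 464 − 3.5·(910/23) = 7487/23.
Government outlay = subsidy × quantity = 28 × 7487/23 = 209636/23.

Government cost = 209636/23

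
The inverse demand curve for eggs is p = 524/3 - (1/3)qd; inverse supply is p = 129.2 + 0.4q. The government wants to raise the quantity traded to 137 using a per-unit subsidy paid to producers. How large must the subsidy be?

Required subsidy s = 55 per unit

At q = 137, from the demand curve buyers pay pb = 524/3 − (1/3)·137 = 129; from the supply curve sellers need ps = 129.2 + 0.4·137 = 184.
The subsidy must fill the gap: s = ps − pb = 184 − 129 = 55.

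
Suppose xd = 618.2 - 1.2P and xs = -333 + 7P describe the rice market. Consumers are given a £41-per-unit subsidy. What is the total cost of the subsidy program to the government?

Pre-subsidy: 618.2 - 1.2P = -333 + 7P gives P* = 116, x* = 479.
With the rebate, buyers effectively pay Pb = Ps − 41, where Ps is the price sellers receive.
Demand in terms of Ps becomes xd = 618.2 − 1.2(Ps − 41) = 667.4 - 1.2Ps. Setting this equal to supply: 667.4 - 1.2Ps = -333 + 7Ps, so Ps = 122.
Buyers pay Pb = 122 − 41 = 81; x' = -333 + 7·122 = 521.
Government outlay = subsidy × quantity = 41 × 521 = 21361.

Government cost = £21361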